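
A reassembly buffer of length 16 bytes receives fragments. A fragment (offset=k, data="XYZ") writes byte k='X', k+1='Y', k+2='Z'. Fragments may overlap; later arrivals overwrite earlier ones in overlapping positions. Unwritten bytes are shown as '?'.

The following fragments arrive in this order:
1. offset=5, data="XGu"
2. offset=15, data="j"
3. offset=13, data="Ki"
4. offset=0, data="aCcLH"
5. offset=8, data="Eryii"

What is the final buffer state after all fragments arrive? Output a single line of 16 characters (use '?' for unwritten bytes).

Fragment 1: offset=5 data="XGu" -> buffer=?????XGu????????
Fragment 2: offset=15 data="j" -> buffer=?????XGu???????j
Fragment 3: offset=13 data="Ki" -> buffer=?????XGu?????Kij
Fragment 4: offset=0 data="aCcLH" -> buffer=aCcLHXGu?????Kij
Fragment 5: offset=8 data="Eryii" -> buffer=aCcLHXGuEryiiKij

Answer: aCcLHXGuEryiiKij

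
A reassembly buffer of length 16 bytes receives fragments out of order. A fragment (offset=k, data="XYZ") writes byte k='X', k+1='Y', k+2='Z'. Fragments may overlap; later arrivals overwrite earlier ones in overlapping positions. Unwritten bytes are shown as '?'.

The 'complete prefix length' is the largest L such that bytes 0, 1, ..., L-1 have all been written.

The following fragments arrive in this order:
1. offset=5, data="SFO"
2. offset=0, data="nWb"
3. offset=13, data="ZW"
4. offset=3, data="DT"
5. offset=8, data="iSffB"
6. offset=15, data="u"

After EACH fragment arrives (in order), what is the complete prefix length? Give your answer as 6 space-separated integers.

Answer: 0 3 3 8 15 16

Derivation:
Fragment 1: offset=5 data="SFO" -> buffer=?????SFO???????? -> prefix_len=0
Fragment 2: offset=0 data="nWb" -> buffer=nWb??SFO???????? -> prefix_len=3
Fragment 3: offset=13 data="ZW" -> buffer=nWb??SFO?????ZW? -> prefix_len=3
Fragment 4: offset=3 data="DT" -> buffer=nWbDTSFO?????ZW? -> prefix_len=8
Fragment 5: offset=8 data="iSffB" -> buffer=nWbDTSFOiSffBZW? -> prefix_len=15
Fragment 6: offset=15 data="u" -> buffer=nWbDTSFOiSffBZWu -> prefix_len=16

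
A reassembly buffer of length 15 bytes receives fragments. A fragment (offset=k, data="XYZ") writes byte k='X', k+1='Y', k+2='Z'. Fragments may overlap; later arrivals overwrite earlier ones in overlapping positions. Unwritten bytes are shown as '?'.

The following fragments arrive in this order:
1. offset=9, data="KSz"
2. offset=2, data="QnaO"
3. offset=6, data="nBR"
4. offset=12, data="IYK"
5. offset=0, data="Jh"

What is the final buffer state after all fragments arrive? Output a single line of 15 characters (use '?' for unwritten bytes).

Fragment 1: offset=9 data="KSz" -> buffer=?????????KSz???
Fragment 2: offset=2 data="QnaO" -> buffer=??QnaO???KSz???
Fragment 3: offset=6 data="nBR" -> buffer=??QnaOnBRKSz???
Fragment 4: offset=12 data="IYK" -> buffer=??QnaOnBRKSzIYK
Fragment 5: offset=0 data="Jh" -> buffer=JhQnaOnBRKSzIYK

Answer: JhQnaOnBRKSzIYK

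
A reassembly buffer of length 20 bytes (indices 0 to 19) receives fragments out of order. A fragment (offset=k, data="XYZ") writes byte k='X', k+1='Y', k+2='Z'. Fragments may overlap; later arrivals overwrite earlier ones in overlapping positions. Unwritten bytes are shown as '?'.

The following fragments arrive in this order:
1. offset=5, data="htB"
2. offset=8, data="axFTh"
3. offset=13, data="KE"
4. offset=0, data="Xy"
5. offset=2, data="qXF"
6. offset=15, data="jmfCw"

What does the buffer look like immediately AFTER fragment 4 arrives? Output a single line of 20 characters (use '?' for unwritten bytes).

Answer: Xy???htBaxFThKE?????

Derivation:
Fragment 1: offset=5 data="htB" -> buffer=?????htB????????????
Fragment 2: offset=8 data="axFTh" -> buffer=?????htBaxFTh???????
Fragment 3: offset=13 data="KE" -> buffer=?????htBaxFThKE?????
Fragment 4: offset=0 data="Xy" -> buffer=Xy???htBaxFThKE?????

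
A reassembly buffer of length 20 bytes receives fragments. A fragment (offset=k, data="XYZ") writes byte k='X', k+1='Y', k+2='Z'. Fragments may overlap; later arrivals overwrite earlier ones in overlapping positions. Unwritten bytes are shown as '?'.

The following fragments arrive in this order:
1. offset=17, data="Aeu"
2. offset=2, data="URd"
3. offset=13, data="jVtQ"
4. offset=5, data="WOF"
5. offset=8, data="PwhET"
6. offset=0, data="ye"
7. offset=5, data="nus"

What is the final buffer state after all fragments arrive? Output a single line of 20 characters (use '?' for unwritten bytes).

Answer: yeURdnusPwhETjVtQAeu

Derivation:
Fragment 1: offset=17 data="Aeu" -> buffer=?????????????????Aeu
Fragment 2: offset=2 data="URd" -> buffer=??URd????????????Aeu
Fragment 3: offset=13 data="jVtQ" -> buffer=??URd????????jVtQAeu
Fragment 4: offset=5 data="WOF" -> buffer=??URdWOF?????jVtQAeu
Fragment 5: offset=8 data="PwhET" -> buffer=??URdWOFPwhETjVtQAeu
Fragment 6: offset=0 data="ye" -> buffer=yeURdWOFPwhETjVtQAeu
Fragment 7: offset=5 data="nus" -> buffer=yeURdnusPwhETjVtQAeu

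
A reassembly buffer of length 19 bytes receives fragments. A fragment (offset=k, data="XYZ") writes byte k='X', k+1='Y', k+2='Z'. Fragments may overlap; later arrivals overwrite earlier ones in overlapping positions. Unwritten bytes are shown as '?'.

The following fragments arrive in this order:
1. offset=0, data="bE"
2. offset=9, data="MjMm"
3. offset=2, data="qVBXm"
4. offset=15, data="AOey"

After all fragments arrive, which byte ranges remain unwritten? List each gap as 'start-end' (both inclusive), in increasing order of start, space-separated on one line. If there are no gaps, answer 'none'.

Answer: 7-8 13-14

Derivation:
Fragment 1: offset=0 len=2
Fragment 2: offset=9 len=4
Fragment 3: offset=2 len=5
Fragment 4: offset=15 len=4
Gaps: 7-8 13-14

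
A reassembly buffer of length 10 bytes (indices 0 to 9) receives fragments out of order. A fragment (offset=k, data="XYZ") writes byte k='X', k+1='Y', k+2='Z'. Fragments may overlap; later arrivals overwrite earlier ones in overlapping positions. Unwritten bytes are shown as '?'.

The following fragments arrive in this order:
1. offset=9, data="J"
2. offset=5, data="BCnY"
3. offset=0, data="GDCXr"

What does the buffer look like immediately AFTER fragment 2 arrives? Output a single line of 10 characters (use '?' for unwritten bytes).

Answer: ?????BCnYJ

Derivation:
Fragment 1: offset=9 data="J" -> buffer=?????????J
Fragment 2: offset=5 data="BCnY" -> buffer=?????BCnYJ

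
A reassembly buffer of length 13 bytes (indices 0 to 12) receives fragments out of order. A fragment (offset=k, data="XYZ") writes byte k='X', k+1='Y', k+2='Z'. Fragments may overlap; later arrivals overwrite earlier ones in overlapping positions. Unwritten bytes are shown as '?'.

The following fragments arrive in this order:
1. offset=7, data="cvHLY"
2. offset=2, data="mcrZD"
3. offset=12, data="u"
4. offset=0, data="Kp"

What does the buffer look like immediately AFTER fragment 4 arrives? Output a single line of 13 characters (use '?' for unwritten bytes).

Answer: KpmcrZDcvHLYu

Derivation:
Fragment 1: offset=7 data="cvHLY" -> buffer=???????cvHLY?
Fragment 2: offset=2 data="mcrZD" -> buffer=??mcrZDcvHLY?
Fragment 3: offset=12 data="u" -> buffer=??mcrZDcvHLYu
Fragment 4: offset=0 data="Kp" -> buffer=KpmcrZDcvHLYu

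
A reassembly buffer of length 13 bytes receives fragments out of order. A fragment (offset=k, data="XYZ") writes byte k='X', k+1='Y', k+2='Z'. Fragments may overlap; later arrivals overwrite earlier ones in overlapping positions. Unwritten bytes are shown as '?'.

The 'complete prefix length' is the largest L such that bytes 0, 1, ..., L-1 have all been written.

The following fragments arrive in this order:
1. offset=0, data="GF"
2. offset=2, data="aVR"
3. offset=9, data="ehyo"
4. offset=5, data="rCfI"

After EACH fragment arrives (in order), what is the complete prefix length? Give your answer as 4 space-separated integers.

Answer: 2 5 5 13

Derivation:
Fragment 1: offset=0 data="GF" -> buffer=GF??????????? -> prefix_len=2
Fragment 2: offset=2 data="aVR" -> buffer=GFaVR???????? -> prefix_len=5
Fragment 3: offset=9 data="ehyo" -> buffer=GFaVR????ehyo -> prefix_len=5
Fragment 4: offset=5 data="rCfI" -> buffer=GFaVRrCfIehyo -> prefix_len=13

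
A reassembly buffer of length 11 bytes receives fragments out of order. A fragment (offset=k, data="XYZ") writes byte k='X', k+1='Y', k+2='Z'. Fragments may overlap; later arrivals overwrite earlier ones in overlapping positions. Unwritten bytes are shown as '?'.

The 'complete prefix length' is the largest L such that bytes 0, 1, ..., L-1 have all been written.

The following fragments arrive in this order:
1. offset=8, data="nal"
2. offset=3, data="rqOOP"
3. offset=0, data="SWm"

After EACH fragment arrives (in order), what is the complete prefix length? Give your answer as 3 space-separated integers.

Fragment 1: offset=8 data="nal" -> buffer=????????nal -> prefix_len=0
Fragment 2: offset=3 data="rqOOP" -> buffer=???rqOOPnal -> prefix_len=0
Fragment 3: offset=0 data="SWm" -> buffer=SWmrqOOPnal -> prefix_len=11

Answer: 0 0 11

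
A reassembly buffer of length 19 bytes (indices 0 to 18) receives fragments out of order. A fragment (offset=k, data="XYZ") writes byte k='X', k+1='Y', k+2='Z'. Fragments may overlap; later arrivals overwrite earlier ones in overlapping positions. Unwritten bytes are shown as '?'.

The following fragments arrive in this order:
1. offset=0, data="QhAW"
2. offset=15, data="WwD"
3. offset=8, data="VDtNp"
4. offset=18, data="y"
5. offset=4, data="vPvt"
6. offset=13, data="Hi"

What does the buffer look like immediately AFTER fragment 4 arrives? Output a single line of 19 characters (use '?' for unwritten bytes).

Fragment 1: offset=0 data="QhAW" -> buffer=QhAW???????????????
Fragment 2: offset=15 data="WwD" -> buffer=QhAW???????????WwD?
Fragment 3: offset=8 data="VDtNp" -> buffer=QhAW????VDtNp??WwD?
Fragment 4: offset=18 data="y" -> buffer=QhAW????VDtNp??WwDy

Answer: QhAW????VDtNp??WwDy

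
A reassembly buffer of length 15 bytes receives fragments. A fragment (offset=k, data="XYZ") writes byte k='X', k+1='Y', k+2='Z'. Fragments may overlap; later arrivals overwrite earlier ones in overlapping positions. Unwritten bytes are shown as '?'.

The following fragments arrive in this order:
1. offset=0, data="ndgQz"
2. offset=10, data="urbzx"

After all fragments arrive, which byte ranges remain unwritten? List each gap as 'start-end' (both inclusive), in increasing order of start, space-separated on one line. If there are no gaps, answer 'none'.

Fragment 1: offset=0 len=5
Fragment 2: offset=10 len=5
Gaps: 5-9

Answer: 5-9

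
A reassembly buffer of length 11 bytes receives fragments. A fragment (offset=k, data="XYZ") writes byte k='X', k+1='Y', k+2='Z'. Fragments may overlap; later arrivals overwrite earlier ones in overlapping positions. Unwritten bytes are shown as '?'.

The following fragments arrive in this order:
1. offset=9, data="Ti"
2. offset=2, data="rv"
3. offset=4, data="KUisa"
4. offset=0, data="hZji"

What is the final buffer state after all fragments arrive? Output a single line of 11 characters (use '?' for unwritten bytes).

Fragment 1: offset=9 data="Ti" -> buffer=?????????Ti
Fragment 2: offset=2 data="rv" -> buffer=??rv?????Ti
Fragment 3: offset=4 data="KUisa" -> buffer=??rvKUisaTi
Fragment 4: offset=0 data="hZji" -> buffer=hZjiKUisaTi

Answer: hZjiKUisaTi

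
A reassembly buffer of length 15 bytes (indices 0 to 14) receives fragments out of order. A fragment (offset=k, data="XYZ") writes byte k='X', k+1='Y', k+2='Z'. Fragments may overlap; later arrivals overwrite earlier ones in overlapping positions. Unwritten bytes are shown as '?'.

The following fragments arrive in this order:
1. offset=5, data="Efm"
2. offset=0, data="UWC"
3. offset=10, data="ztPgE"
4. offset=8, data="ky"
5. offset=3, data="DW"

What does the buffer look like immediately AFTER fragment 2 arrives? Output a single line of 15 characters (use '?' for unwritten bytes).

Fragment 1: offset=5 data="Efm" -> buffer=?????Efm???????
Fragment 2: offset=0 data="UWC" -> buffer=UWC??Efm???????

Answer: UWC??Efm???????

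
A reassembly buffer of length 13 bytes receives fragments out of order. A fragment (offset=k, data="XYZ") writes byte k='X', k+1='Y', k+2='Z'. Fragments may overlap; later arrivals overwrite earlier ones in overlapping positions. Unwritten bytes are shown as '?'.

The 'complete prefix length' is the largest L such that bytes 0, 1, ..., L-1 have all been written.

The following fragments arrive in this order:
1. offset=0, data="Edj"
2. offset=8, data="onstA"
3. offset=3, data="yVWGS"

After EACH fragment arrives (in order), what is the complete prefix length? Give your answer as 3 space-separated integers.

Fragment 1: offset=0 data="Edj" -> buffer=Edj?????????? -> prefix_len=3
Fragment 2: offset=8 data="onstA" -> buffer=Edj?????onstA -> prefix_len=3
Fragment 3: offset=3 data="yVWGS" -> buffer=EdjyVWGSonstA -> prefix_len=13

Answer: 3 3 13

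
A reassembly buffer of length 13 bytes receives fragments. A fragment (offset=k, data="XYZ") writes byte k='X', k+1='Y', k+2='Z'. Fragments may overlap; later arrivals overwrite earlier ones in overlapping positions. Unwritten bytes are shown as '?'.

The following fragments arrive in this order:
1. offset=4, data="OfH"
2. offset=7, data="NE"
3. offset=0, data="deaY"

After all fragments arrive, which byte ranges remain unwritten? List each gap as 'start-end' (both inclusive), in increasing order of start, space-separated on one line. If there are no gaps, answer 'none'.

Answer: 9-12

Derivation:
Fragment 1: offset=4 len=3
Fragment 2: offset=7 len=2
Fragment 3: offset=0 len=4
Gaps: 9-12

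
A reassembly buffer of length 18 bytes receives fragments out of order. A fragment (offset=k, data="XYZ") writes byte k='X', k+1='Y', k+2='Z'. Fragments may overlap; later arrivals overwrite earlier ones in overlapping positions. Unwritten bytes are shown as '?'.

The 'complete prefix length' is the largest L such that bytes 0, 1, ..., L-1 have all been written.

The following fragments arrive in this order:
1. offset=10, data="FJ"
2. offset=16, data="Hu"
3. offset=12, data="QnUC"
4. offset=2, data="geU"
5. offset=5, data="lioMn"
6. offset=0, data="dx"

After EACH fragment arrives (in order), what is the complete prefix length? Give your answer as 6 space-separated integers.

Fragment 1: offset=10 data="FJ" -> buffer=??????????FJ?????? -> prefix_len=0
Fragment 2: offset=16 data="Hu" -> buffer=??????????FJ????Hu -> prefix_len=0
Fragment 3: offset=12 data="QnUC" -> buffer=??????????FJQnUCHu -> prefix_len=0
Fragment 4: offset=2 data="geU" -> buffer=??geU?????FJQnUCHu -> prefix_len=0
Fragment 5: offset=5 data="lioMn" -> buffer=??geUlioMnFJQnUCHu -> prefix_len=0
Fragment 6: offset=0 data="dx" -> buffer=dxgeUlioMnFJQnUCHu -> prefix_len=18

Answer: 0 0 0 0 0 18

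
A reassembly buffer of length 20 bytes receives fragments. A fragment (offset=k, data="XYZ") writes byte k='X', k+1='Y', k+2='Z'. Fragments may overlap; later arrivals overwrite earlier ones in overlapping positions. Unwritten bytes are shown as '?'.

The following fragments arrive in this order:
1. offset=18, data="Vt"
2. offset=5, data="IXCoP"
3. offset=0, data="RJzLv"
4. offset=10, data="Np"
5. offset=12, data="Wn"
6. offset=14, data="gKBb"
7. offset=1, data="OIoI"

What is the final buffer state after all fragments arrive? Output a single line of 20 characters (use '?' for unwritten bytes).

Fragment 1: offset=18 data="Vt" -> buffer=??????????????????Vt
Fragment 2: offset=5 data="IXCoP" -> buffer=?????IXCoP????????Vt
Fragment 3: offset=0 data="RJzLv" -> buffer=RJzLvIXCoP????????Vt
Fragment 4: offset=10 data="Np" -> buffer=RJzLvIXCoPNp??????Vt
Fragment 5: offset=12 data="Wn" -> buffer=RJzLvIXCoPNpWn????Vt
Fragment 6: offset=14 data="gKBb" -> buffer=RJzLvIXCoPNpWngKBbVt
Fragment 7: offset=1 data="OIoI" -> buffer=ROIoIIXCoPNpWngKBbVt

Answer: ROIoIIXCoPNpWngKBbVt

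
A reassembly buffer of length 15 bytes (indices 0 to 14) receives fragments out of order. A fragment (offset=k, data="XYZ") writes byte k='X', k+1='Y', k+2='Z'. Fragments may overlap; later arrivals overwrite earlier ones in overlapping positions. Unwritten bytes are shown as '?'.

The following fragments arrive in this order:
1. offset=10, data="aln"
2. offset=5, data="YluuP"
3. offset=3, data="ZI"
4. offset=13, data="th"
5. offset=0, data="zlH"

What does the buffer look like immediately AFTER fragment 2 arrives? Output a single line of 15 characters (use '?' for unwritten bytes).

Fragment 1: offset=10 data="aln" -> buffer=??????????aln??
Fragment 2: offset=5 data="YluuP" -> buffer=?????YluuPaln??

Answer: ?????YluuPaln??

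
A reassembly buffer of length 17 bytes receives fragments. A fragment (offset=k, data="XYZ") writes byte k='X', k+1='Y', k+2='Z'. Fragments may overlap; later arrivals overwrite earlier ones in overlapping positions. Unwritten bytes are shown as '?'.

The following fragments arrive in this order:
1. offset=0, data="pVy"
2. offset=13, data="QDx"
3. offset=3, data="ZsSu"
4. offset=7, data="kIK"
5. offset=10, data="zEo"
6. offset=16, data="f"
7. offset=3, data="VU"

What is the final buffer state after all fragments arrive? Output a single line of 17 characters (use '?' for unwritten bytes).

Fragment 1: offset=0 data="pVy" -> buffer=pVy??????????????
Fragment 2: offset=13 data="QDx" -> buffer=pVy??????????QDx?
Fragment 3: offset=3 data="ZsSu" -> buffer=pVyZsSu??????QDx?
Fragment 4: offset=7 data="kIK" -> buffer=pVyZsSukIK???QDx?
Fragment 5: offset=10 data="zEo" -> buffer=pVyZsSukIKzEoQDx?
Fragment 6: offset=16 data="f" -> buffer=pVyZsSukIKzEoQDxf
Fragment 7: offset=3 data="VU" -> buffer=pVyVUSukIKzEoQDxf

Answer: pVyVUSukIKzEoQDxf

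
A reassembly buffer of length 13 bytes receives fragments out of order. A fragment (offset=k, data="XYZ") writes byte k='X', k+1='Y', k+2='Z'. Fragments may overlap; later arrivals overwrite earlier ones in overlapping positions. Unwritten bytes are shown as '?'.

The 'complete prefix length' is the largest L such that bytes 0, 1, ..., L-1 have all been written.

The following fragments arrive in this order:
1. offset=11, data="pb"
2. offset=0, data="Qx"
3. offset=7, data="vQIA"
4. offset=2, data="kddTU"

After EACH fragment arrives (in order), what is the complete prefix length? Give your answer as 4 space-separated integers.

Fragment 1: offset=11 data="pb" -> buffer=???????????pb -> prefix_len=0
Fragment 2: offset=0 data="Qx" -> buffer=Qx?????????pb -> prefix_len=2
Fragment 3: offset=7 data="vQIA" -> buffer=Qx?????vQIApb -> prefix_len=2
Fragment 4: offset=2 data="kddTU" -> buffer=QxkddTUvQIApb -> prefix_len=13

Answer: 0 2 2 13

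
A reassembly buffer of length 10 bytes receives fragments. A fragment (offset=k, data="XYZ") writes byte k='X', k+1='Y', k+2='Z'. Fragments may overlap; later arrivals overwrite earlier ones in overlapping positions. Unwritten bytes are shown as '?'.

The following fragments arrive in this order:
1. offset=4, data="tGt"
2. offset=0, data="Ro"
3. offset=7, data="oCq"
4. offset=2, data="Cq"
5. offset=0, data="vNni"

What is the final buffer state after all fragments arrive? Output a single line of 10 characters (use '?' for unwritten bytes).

Answer: vNnitGtoCq

Derivation:
Fragment 1: offset=4 data="tGt" -> buffer=????tGt???
Fragment 2: offset=0 data="Ro" -> buffer=Ro??tGt???
Fragment 3: offset=7 data="oCq" -> buffer=Ro??tGtoCq
Fragment 4: offset=2 data="Cq" -> buffer=RoCqtGtoCq
Fragment 5: offset=0 data="vNni" -> buffer=vNnitGtoCq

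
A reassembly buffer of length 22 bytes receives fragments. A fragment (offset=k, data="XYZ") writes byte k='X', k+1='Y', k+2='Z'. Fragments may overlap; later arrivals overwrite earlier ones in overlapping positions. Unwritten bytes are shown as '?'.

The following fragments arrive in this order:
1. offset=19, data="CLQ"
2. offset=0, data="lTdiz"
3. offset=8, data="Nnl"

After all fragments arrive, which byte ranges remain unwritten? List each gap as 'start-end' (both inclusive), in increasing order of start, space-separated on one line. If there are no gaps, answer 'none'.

Fragment 1: offset=19 len=3
Fragment 2: offset=0 len=5
Fragment 3: offset=8 len=3
Gaps: 5-7 11-18

Answer: 5-7 11-18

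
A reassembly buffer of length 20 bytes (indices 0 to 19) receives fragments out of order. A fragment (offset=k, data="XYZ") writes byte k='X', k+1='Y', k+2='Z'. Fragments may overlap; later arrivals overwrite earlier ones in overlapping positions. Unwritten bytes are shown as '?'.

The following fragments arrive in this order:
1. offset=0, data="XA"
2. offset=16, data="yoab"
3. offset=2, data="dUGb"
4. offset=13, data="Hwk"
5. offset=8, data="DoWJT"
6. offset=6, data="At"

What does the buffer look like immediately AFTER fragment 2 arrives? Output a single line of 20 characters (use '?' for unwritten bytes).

Answer: XA??????????????yoab

Derivation:
Fragment 1: offset=0 data="XA" -> buffer=XA??????????????????
Fragment 2: offset=16 data="yoab" -> buffer=XA??????????????yoab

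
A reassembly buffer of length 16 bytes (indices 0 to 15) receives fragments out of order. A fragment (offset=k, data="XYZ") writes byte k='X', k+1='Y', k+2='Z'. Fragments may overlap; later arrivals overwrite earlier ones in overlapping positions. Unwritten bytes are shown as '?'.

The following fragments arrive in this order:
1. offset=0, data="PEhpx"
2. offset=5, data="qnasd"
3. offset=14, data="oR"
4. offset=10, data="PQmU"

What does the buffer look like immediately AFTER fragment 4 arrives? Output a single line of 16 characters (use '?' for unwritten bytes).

Answer: PEhpxqnasdPQmUoR

Derivation:
Fragment 1: offset=0 data="PEhpx" -> buffer=PEhpx???????????
Fragment 2: offset=5 data="qnasd" -> buffer=PEhpxqnasd??????
Fragment 3: offset=14 data="oR" -> buffer=PEhpxqnasd????oR
Fragment 4: offset=10 data="PQmU" -> buffer=PEhpxqnasdPQmUoR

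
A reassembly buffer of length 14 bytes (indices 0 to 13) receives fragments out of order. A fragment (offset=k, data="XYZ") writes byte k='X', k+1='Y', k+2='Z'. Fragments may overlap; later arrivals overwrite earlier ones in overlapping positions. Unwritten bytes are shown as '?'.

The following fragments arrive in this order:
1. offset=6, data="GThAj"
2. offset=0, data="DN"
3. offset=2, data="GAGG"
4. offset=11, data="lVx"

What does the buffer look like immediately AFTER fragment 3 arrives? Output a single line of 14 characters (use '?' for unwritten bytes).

Fragment 1: offset=6 data="GThAj" -> buffer=??????GThAj???
Fragment 2: offset=0 data="DN" -> buffer=DN????GThAj???
Fragment 3: offset=2 data="GAGG" -> buffer=DNGAGGGThAj???

Answer: DNGAGGGThAj???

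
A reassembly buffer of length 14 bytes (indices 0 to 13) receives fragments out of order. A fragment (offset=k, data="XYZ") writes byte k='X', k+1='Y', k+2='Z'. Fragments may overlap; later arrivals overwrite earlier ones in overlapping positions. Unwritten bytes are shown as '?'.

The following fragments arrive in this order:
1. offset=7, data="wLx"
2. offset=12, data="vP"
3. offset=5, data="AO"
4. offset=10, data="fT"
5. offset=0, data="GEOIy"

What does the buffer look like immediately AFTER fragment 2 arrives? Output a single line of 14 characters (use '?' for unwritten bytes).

Fragment 1: offset=7 data="wLx" -> buffer=???????wLx????
Fragment 2: offset=12 data="vP" -> buffer=???????wLx??vP

Answer: ???????wLx??vP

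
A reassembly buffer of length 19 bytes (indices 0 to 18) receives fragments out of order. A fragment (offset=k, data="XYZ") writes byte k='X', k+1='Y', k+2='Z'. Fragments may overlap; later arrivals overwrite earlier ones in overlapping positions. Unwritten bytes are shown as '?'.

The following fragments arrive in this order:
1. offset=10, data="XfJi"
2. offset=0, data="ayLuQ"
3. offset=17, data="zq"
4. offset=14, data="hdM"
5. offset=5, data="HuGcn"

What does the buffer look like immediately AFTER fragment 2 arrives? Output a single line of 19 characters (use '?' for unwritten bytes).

Fragment 1: offset=10 data="XfJi" -> buffer=??????????XfJi?????
Fragment 2: offset=0 data="ayLuQ" -> buffer=ayLuQ?????XfJi?????

Answer: ayLuQ?????XfJi?????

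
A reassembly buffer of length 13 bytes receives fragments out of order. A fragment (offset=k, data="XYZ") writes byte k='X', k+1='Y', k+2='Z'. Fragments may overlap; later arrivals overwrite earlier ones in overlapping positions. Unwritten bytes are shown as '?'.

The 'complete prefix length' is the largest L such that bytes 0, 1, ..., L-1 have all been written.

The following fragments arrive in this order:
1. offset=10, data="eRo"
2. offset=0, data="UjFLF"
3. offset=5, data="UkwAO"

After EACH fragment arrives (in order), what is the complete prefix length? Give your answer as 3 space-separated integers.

Fragment 1: offset=10 data="eRo" -> buffer=??????????eRo -> prefix_len=0
Fragment 2: offset=0 data="UjFLF" -> buffer=UjFLF?????eRo -> prefix_len=5
Fragment 3: offset=5 data="UkwAO" -> buffer=UjFLFUkwAOeRo -> prefix_len=13

Answer: 0 5 13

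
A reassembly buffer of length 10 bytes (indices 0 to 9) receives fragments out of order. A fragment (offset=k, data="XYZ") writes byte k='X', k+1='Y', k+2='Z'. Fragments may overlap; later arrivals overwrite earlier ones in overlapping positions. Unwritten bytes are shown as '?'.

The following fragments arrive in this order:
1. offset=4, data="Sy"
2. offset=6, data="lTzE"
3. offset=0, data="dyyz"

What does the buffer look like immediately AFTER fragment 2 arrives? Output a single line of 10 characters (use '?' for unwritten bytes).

Fragment 1: offset=4 data="Sy" -> buffer=????Sy????
Fragment 2: offset=6 data="lTzE" -> buffer=????SylTzE

Answer: ????SylTzE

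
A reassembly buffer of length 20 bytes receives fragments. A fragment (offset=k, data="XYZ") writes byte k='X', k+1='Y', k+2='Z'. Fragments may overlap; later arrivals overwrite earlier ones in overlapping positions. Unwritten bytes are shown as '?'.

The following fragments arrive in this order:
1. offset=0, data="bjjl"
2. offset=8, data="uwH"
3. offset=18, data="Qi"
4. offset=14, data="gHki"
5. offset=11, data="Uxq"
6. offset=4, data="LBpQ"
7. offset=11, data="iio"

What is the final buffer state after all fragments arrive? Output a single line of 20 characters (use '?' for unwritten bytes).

Fragment 1: offset=0 data="bjjl" -> buffer=bjjl????????????????
Fragment 2: offset=8 data="uwH" -> buffer=bjjl????uwH?????????
Fragment 3: offset=18 data="Qi" -> buffer=bjjl????uwH???????Qi
Fragment 4: offset=14 data="gHki" -> buffer=bjjl????uwH???gHkiQi
Fragment 5: offset=11 data="Uxq" -> buffer=bjjl????uwHUxqgHkiQi
Fragment 6: offset=4 data="LBpQ" -> buffer=bjjlLBpQuwHUxqgHkiQi
Fragment 7: offset=11 data="iio" -> buffer=bjjlLBpQuwHiiogHkiQi

Answer: bjjlLBpQuwHiiogHkiQi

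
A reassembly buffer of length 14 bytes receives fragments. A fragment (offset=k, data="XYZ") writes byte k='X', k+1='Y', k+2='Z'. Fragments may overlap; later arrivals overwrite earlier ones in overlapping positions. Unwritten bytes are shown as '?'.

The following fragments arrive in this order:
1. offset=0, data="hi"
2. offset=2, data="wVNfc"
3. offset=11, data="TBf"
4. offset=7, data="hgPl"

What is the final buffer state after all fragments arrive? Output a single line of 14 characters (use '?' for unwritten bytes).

Answer: hiwVNfchgPlTBf

Derivation:
Fragment 1: offset=0 data="hi" -> buffer=hi????????????
Fragment 2: offset=2 data="wVNfc" -> buffer=hiwVNfc???????
Fragment 3: offset=11 data="TBf" -> buffer=hiwVNfc????TBf
Fragment 4: offset=7 data="hgPl" -> buffer=hiwVNfchgPlTBf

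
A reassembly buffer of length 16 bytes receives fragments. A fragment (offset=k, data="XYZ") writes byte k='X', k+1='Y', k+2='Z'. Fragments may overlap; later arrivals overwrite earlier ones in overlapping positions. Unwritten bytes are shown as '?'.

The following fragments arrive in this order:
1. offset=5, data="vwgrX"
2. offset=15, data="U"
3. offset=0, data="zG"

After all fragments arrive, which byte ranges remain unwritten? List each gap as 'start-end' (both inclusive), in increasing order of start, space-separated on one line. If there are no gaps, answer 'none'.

Answer: 2-4 10-14

Derivation:
Fragment 1: offset=5 len=5
Fragment 2: offset=15 len=1
Fragment 3: offset=0 len=2
Gaps: 2-4 10-14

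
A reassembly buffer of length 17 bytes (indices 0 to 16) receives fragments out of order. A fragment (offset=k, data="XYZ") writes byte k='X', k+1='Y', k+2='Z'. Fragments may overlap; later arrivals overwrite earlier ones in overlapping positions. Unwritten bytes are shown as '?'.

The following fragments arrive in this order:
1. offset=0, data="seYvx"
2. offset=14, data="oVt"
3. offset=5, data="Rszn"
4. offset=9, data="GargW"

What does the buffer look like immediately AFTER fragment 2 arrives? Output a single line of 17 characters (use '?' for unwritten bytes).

Answer: seYvx?????????oVt

Derivation:
Fragment 1: offset=0 data="seYvx" -> buffer=seYvx????????????
Fragment 2: offset=14 data="oVt" -> buffer=seYvx?????????oVt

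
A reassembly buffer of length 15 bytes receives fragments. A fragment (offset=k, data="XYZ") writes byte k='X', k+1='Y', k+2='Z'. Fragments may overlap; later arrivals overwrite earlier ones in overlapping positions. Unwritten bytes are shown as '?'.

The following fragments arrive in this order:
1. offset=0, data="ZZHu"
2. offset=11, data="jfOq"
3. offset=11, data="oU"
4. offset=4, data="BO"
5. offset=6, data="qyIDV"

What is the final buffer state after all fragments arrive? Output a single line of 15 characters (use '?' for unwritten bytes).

Fragment 1: offset=0 data="ZZHu" -> buffer=ZZHu???????????
Fragment 2: offset=11 data="jfOq" -> buffer=ZZHu???????jfOq
Fragment 3: offset=11 data="oU" -> buffer=ZZHu???????oUOq
Fragment 4: offset=4 data="BO" -> buffer=ZZHuBO?????oUOq
Fragment 5: offset=6 data="qyIDV" -> buffer=ZZHuBOqyIDVoUOq

Answer: ZZHuBOqyIDVoUOq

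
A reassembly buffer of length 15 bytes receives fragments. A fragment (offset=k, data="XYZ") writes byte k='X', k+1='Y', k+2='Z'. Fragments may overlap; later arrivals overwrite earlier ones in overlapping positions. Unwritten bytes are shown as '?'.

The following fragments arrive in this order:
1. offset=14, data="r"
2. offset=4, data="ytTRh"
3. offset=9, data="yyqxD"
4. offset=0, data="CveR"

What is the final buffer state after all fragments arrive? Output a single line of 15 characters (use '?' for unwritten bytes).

Fragment 1: offset=14 data="r" -> buffer=??????????????r
Fragment 2: offset=4 data="ytTRh" -> buffer=????ytTRh?????r
Fragment 3: offset=9 data="yyqxD" -> buffer=????ytTRhyyqxDr
Fragment 4: offset=0 data="CveR" -> buffer=CveRytTRhyyqxDr

Answer: CveRytTRhyyqxDr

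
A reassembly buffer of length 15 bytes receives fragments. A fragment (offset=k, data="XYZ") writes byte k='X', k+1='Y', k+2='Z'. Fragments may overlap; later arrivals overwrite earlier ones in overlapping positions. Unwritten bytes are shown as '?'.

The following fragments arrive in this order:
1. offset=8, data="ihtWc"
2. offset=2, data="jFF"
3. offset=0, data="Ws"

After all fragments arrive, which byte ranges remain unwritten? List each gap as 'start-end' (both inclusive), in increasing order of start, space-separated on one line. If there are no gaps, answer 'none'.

Answer: 5-7 13-14

Derivation:
Fragment 1: offset=8 len=5
Fragment 2: offset=2 len=3
Fragment 3: offset=0 len=2
Gaps: 5-7 13-14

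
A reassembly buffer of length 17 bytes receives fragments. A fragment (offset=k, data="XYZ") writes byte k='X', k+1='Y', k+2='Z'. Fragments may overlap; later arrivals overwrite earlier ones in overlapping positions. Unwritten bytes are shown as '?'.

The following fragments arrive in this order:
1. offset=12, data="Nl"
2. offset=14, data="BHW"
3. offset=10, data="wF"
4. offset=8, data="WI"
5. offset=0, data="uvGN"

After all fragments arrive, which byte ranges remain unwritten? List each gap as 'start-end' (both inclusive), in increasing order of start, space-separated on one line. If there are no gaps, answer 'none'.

Answer: 4-7

Derivation:
Fragment 1: offset=12 len=2
Fragment 2: offset=14 len=3
Fragment 3: offset=10 len=2
Fragment 4: offset=8 len=2
Fragment 5: offset=0 len=4
Gaps: 4-7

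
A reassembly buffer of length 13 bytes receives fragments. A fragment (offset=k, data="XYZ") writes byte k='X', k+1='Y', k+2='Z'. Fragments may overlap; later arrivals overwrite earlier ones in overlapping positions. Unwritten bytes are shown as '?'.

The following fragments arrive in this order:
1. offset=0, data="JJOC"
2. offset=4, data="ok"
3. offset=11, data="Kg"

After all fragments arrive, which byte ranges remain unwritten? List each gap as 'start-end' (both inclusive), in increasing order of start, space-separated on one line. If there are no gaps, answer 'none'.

Answer: 6-10

Derivation:
Fragment 1: offset=0 len=4
Fragment 2: offset=4 len=2
Fragment 3: offset=11 len=2
Gaps: 6-10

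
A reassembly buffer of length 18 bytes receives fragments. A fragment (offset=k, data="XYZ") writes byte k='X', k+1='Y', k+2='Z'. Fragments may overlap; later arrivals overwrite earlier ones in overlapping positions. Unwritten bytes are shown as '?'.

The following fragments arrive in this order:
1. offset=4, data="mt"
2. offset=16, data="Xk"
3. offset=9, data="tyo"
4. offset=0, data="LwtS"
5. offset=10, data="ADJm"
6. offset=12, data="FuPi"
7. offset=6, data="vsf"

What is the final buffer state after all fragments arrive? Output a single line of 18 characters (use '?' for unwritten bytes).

Fragment 1: offset=4 data="mt" -> buffer=????mt????????????
Fragment 2: offset=16 data="Xk" -> buffer=????mt??????????Xk
Fragment 3: offset=9 data="tyo" -> buffer=????mt???tyo????Xk
Fragment 4: offset=0 data="LwtS" -> buffer=LwtSmt???tyo????Xk
Fragment 5: offset=10 data="ADJm" -> buffer=LwtSmt???tADJm??Xk
Fragment 6: offset=12 data="FuPi" -> buffer=LwtSmt???tADFuPiXk
Fragment 7: offset=6 data="vsf" -> buffer=LwtSmtvsftADFuPiXk

Answer: LwtSmtvsftADFuPiXk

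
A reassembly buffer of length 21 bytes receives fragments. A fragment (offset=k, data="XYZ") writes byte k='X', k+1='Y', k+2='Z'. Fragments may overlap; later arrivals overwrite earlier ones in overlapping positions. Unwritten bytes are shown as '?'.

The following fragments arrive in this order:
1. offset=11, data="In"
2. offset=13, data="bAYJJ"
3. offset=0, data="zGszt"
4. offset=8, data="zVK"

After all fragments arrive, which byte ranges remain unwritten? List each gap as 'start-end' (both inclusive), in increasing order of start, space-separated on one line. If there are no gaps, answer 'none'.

Answer: 5-7 18-20

Derivation:
Fragment 1: offset=11 len=2
Fragment 2: offset=13 len=5
Fragment 3: offset=0 len=5
Fragment 4: offset=8 len=3
Gaps: 5-7 18-20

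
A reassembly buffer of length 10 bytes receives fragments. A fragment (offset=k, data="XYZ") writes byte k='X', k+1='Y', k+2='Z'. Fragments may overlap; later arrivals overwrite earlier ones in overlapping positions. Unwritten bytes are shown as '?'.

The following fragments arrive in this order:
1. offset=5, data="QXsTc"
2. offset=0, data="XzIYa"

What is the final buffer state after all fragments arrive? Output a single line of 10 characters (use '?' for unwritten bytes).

Answer: XzIYaQXsTc

Derivation:
Fragment 1: offset=5 data="QXsTc" -> buffer=?????QXsTc
Fragment 2: offset=0 data="XzIYa" -> buffer=XzIYaQXsTc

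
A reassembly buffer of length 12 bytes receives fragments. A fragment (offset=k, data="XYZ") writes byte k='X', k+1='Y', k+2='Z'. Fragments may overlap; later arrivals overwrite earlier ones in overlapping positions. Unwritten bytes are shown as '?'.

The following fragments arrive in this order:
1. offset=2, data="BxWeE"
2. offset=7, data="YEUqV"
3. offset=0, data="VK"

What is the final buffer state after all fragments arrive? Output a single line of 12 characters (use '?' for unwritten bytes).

Fragment 1: offset=2 data="BxWeE" -> buffer=??BxWeE?????
Fragment 2: offset=7 data="YEUqV" -> buffer=??BxWeEYEUqV
Fragment 3: offset=0 data="VK" -> buffer=VKBxWeEYEUqV

Answer: VKBxWeEYEUqV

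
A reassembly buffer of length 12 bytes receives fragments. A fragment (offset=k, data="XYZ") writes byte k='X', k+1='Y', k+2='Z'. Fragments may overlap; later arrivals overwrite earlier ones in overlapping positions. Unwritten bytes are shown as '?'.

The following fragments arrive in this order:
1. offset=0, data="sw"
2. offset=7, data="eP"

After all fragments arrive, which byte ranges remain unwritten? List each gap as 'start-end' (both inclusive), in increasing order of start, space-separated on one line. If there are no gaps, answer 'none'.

Answer: 2-6 9-11

Derivation:
Fragment 1: offset=0 len=2
Fragment 2: offset=7 len=2
Gaps: 2-6 9-11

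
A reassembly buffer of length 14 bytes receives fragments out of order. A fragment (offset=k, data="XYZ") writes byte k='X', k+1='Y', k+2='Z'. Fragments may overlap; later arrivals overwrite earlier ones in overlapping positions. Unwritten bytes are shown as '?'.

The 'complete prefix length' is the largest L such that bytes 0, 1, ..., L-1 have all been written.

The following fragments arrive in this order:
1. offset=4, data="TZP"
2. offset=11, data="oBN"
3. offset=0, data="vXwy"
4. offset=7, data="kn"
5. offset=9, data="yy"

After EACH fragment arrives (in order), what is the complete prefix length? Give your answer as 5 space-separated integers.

Fragment 1: offset=4 data="TZP" -> buffer=????TZP??????? -> prefix_len=0
Fragment 2: offset=11 data="oBN" -> buffer=????TZP????oBN -> prefix_len=0
Fragment 3: offset=0 data="vXwy" -> buffer=vXwyTZP????oBN -> prefix_len=7
Fragment 4: offset=7 data="kn" -> buffer=vXwyTZPkn??oBN -> prefix_len=9
Fragment 5: offset=9 data="yy" -> buffer=vXwyTZPknyyoBN -> prefix_len=14

Answer: 0 0 7 9 14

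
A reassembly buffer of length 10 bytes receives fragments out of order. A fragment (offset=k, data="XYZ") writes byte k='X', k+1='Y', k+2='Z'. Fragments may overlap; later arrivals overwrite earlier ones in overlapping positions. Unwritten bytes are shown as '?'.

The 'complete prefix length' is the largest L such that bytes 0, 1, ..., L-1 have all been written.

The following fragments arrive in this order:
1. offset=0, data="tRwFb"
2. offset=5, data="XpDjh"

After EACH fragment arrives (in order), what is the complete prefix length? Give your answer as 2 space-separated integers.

Fragment 1: offset=0 data="tRwFb" -> buffer=tRwFb????? -> prefix_len=5
Fragment 2: offset=5 data="XpDjh" -> buffer=tRwFbXpDjh -> prefix_len=10

Answer: 5 10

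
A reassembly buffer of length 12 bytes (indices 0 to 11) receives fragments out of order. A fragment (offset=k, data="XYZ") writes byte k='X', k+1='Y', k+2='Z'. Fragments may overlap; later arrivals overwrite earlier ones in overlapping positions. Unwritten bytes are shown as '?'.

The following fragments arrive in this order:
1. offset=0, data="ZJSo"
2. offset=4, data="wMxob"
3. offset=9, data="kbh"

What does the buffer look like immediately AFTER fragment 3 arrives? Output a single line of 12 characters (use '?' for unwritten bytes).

Fragment 1: offset=0 data="ZJSo" -> buffer=ZJSo????????
Fragment 2: offset=4 data="wMxob" -> buffer=ZJSowMxob???
Fragment 3: offset=9 data="kbh" -> buffer=ZJSowMxobkbh

Answer: ZJSowMxobkbh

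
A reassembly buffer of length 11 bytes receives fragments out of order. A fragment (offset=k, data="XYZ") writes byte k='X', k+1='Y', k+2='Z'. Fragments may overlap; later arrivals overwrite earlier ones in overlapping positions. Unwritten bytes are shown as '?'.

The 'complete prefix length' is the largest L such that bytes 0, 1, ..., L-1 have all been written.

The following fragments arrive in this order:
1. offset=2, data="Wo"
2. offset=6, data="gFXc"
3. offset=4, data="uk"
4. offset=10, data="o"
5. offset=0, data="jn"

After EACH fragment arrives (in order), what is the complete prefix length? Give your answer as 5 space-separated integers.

Answer: 0 0 0 0 11

Derivation:
Fragment 1: offset=2 data="Wo" -> buffer=??Wo??????? -> prefix_len=0
Fragment 2: offset=6 data="gFXc" -> buffer=??Wo??gFXc? -> prefix_len=0
Fragment 3: offset=4 data="uk" -> buffer=??WoukgFXc? -> prefix_len=0
Fragment 4: offset=10 data="o" -> buffer=??WoukgFXco -> prefix_len=0
Fragment 5: offset=0 data="jn" -> buffer=jnWoukgFXco -> prefix_len=11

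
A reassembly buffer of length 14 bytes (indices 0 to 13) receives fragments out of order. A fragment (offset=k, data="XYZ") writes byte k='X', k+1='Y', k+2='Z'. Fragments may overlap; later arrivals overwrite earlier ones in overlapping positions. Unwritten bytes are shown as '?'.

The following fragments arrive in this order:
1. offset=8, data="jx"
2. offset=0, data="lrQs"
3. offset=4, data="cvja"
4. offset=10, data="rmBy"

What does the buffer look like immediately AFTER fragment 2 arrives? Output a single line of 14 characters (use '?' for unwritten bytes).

Fragment 1: offset=8 data="jx" -> buffer=????????jx????
Fragment 2: offset=0 data="lrQs" -> buffer=lrQs????jx????

Answer: lrQs????jx????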